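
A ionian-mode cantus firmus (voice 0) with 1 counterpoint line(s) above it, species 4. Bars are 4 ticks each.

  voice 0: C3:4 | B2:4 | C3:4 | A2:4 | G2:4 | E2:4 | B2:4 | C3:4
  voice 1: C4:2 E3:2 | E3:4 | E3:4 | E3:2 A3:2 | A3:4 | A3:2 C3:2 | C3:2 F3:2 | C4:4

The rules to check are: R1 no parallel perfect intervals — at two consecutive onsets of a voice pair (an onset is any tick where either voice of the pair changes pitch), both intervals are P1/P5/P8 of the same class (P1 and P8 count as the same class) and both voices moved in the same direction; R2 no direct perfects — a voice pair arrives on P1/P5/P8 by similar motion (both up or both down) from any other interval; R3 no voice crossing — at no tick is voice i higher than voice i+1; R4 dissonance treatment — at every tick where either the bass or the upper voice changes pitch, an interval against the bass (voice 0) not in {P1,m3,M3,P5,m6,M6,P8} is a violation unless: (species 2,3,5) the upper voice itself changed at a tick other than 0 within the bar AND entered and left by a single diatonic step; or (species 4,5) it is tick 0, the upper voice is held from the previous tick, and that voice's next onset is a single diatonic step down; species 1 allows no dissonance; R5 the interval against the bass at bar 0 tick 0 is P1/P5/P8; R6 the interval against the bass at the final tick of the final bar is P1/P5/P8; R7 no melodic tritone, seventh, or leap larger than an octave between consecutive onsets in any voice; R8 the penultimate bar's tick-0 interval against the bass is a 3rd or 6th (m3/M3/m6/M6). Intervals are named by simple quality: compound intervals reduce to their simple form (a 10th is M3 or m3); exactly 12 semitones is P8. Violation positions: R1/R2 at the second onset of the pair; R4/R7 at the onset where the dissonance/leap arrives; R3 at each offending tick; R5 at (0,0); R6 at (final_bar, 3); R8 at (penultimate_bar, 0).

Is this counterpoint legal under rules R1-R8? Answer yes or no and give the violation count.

bar 0: v0=C3 v1=C4 (P8)
bar 1: v0=B2 v1=E3 (P4)
bar 2: v0=C3 v1=E3 (M3)
bar 3: v0=A2 v1=E3 (P5)
bar 4: v0=G2 v1=A3 (M2)
bar 5: v0=E2 v1=A3 (P4)
bar 6: v0=B2 v1=C3 (m2)
bar 7: v0=C3 v1=C4 (P8)
  R4 @ bar1.0: B2/E3 P4 untreated
  R4 @ bar4.0: G2/A3 M2 untreated
  R4 @ bar5.0: E2/A3 P4 untreated
  R4 @ bar6.0: B2/C3 m2 untreated
  R8 @ bar6.0: penult m2 not 3rd/6th
  R4 @ bar6.2: B2/F3 TT untreated
  R2 @ bar7.0: B2/F3 TT -> C3/C4 P8 similar

No (7 violations)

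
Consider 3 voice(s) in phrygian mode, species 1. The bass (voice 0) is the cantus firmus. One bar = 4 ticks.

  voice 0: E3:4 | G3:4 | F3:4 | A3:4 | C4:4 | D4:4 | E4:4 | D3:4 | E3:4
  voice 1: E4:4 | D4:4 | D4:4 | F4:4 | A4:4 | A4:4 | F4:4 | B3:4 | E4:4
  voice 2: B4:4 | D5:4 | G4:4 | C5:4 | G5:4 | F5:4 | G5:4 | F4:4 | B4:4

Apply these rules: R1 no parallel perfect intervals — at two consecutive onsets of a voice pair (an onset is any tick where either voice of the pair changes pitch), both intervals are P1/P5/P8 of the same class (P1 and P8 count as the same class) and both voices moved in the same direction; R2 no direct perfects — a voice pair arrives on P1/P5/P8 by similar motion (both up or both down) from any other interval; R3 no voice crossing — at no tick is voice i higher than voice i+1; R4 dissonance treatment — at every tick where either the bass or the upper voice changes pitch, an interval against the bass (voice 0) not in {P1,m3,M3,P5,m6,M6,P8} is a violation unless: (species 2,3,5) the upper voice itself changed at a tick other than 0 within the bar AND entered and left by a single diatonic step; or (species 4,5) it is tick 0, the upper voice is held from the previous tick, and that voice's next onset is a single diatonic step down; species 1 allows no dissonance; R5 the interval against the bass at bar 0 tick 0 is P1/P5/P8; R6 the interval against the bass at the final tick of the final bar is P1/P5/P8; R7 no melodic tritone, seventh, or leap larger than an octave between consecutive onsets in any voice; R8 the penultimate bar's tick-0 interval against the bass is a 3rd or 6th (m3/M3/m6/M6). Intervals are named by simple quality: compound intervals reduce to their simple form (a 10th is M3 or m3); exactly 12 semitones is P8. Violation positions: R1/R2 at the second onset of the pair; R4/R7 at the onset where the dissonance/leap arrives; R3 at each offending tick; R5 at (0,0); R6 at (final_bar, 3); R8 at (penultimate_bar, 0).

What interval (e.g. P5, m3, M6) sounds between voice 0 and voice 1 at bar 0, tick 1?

P8

voice 0=E3 voice 1=E4 -> P8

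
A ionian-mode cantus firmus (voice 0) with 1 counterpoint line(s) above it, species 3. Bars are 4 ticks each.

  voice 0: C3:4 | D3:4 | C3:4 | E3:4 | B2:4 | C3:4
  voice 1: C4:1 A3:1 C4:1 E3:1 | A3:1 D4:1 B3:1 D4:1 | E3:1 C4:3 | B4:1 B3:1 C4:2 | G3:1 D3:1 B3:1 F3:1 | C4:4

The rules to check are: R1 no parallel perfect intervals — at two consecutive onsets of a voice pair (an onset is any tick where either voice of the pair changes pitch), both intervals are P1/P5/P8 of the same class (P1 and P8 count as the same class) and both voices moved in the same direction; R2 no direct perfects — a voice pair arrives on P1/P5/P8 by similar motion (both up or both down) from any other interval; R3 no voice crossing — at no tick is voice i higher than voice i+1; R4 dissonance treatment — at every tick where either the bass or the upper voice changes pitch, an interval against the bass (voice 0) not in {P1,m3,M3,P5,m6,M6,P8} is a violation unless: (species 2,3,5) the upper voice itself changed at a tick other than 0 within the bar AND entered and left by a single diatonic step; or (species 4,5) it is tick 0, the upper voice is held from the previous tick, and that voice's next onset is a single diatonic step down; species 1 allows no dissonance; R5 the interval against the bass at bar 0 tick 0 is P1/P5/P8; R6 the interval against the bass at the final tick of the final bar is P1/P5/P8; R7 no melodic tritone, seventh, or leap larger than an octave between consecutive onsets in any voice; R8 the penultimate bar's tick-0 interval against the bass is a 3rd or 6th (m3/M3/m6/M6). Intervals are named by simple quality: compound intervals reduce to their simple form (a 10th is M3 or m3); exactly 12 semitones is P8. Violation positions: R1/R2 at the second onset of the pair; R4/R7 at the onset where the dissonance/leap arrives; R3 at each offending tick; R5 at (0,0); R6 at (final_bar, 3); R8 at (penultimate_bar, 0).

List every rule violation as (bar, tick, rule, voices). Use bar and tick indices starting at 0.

(1, 0, R2, (0, 1))
(2, 0, R7, (1,))
(3, 0, R2, (0, 1))
(3, 0, R7, (1,))
(4, 3, R4, (0, 1))
(4, 3, R7, (1,))
(5, 0, R2, (0, 1))

bar 0: v0=C3 v1=C4 downbeat P8
bar 1: v0=D3 v1=A3 downbeat P5
bar 2: v0=C3 v1=E3 downbeat M3
bar 3: v0=E3 v1=B4 downbeat P5
bar 4: v0=B2 v1=G3 downbeat m6
bar 5: v0=C3 v1=C4 downbeat P8
  -> R2 @ bar 1 tick 0 v(0, 1): C3/E3 M3 -> D3/A3 P5 similar
  -> R7 @ bar 2 tick 0 v(1,): D4->E3 leap 10st
  -> R2 @ bar 3 tick 0 v(0, 1): C3/C4 P8 -> E3/B4 P5 similar
  -> R7 @ bar 3 tick 0 v(1,): C4->B4 leap 11st
  -> R4 @ bar 4 tick 3 v(0, 1): B2/F3 TT untreated
  -> R7 @ bar 4 tick 3 v(1,): B3->F3 leap 6st
  -> R2 @ bar 5 tick 0 v(0, 1): B2/F3 TT -> C3/C4 P8 similar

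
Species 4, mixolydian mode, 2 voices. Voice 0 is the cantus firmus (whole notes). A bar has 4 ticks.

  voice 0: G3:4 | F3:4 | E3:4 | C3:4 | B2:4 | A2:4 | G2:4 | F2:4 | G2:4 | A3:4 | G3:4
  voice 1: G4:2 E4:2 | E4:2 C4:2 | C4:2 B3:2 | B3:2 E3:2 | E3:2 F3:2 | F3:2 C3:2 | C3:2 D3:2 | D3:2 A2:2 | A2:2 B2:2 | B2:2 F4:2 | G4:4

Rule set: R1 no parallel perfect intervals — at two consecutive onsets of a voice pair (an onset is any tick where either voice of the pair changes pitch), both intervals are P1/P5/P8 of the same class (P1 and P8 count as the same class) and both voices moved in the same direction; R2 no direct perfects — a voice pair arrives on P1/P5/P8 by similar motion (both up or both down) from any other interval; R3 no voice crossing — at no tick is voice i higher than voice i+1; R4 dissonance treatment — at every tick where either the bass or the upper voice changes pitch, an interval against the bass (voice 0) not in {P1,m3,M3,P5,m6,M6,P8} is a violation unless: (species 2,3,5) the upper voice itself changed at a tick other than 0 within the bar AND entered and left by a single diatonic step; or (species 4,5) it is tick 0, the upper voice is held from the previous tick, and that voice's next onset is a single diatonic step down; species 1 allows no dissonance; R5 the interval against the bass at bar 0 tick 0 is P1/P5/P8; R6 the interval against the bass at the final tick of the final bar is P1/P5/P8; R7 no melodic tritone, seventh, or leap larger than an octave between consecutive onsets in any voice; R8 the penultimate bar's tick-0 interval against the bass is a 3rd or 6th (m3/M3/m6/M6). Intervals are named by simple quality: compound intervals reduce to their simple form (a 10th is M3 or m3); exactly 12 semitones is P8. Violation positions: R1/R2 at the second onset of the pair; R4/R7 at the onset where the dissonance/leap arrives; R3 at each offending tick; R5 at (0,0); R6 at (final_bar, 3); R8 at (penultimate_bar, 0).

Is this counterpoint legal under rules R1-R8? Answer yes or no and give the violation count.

No (12 violations)

bar 0: v0=G3 v1=G4 (P8)
bar 1: v0=F3 v1=E4 (M7)
bar 2: v0=E3 v1=C4 (m6)
bar 3: v0=C3 v1=B3 (M7)
bar 4: v0=B2 v1=E3 (P4)
bar 5: v0=A2 v1=F3 (m6)
bar 6: v0=G2 v1=C3 (P4)
bar 7: v0=F2 v1=D3 (M6)
bar 8: v0=G2 v1=A2 (M2)
bar 9: v0=A3 v1=B2 (m7)
bar 10: v0=G3 v1=G4 (P8)
  R4 @ bar1.0: F3/E4 M7 untreated
  R4 @ bar3.0: C3/B3 M7 untreated
  R4 @ bar4.0: B2/E3 P4 untreated
  R4 @ bar4.2: B2/F3 TT untreated
  R4 @ bar6.0: G2/C3 P4 untreated
  R4 @ bar8.0: G2/A2 M2 untreated
  R3 @ bar9.0: A3 above B2
  R4 @ bar9.0: A3/B2 m7 untreated
  R7 @ bar9.0: G2->A3 leap 14st
  R8 @ bar9.0: penult m7 not 3rd/6th
  R3 @ bar9.1: A3 above B2
  R7 @ bar9.2: B2->F4 leap 18st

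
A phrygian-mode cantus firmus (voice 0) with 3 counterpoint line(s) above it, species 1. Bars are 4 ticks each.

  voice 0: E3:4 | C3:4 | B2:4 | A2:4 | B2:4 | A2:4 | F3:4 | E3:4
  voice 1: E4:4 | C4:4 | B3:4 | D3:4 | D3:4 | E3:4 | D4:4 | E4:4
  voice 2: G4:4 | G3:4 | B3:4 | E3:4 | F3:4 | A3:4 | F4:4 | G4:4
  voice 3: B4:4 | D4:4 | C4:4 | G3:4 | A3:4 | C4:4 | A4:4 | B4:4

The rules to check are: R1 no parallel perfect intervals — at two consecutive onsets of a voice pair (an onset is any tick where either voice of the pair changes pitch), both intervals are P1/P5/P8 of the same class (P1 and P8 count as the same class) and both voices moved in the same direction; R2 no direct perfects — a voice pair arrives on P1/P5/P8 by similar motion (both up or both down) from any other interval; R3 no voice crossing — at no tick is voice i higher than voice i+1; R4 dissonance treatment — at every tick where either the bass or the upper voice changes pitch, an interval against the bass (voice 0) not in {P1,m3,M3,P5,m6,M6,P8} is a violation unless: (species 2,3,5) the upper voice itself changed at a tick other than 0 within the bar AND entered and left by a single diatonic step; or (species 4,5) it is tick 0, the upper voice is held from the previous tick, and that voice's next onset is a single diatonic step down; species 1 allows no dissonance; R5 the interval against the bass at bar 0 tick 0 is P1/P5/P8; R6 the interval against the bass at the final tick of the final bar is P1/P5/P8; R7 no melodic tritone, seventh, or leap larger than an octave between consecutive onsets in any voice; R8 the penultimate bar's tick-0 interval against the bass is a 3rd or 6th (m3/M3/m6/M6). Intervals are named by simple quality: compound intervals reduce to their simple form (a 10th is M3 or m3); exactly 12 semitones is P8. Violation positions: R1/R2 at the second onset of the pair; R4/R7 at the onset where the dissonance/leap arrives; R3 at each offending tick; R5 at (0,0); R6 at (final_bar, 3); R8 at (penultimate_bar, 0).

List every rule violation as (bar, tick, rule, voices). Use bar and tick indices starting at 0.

(0, 0, R5, (0, 2))
(1, 0, R1, (0, 1))
(1, 0, R2, (0, 2))
(1, 0, R2, (2, 3))
(1, 0, R3, (1, 2))
(1, 0, R4, (0, 3))
(1, 1, R3, (1, 2))
(1, 2, R3, (1, 2))
(1, 3, R3, (1, 2))
(2, 0, R1, (0, 1))
(2, 0, R4, (0, 3))
(3, 0, R2, (0, 2))
(3, 0, R4, (0, 1))
(3, 0, R4, (0, 3))
(4, 0, R4, (0, 2))
(4, 0, R4, (0, 3))
(6, 0, R1, (0, 2))
(6, 0, R2, (1, 3))
(6, 0, R7, (1,))
(6, 0, R8, (0, 2))
(7, 0, R1, (1, 3))
(7, 3, R6, (0, 2))

bar 0: v0=E3 v1=E4 v2=G4 v3=B4 downbeat P5
bar 1: v0=C3 v1=C4 v2=G3 v3=D4 downbeat M2
bar 2: v0=B2 v1=B3 v2=B3 v3=C4 downbeat m2
bar 3: v0=A2 v1=D3 v2=E3 v3=G3 downbeat m7
bar 4: v0=B2 v1=D3 v2=F3 v3=A3 downbeat m7
bar 5: v0=A2 v1=E3 v2=A3 v3=C4 downbeat m3
bar 6: v0=F3 v1=D4 v2=F4 v3=A4 downbeat M3
bar 7: v0=E3 v1=E4 v2=G4 v3=B4 downbeat P5
  -> R5 @ bar 0 tick 0 v(0, 2): opens on m3
  -> R1 @ bar 1 tick 0 v(0, 1): E3/E4 P8 -> C3/C4 P8 similar
  -> R2 @ bar 1 tick 0 v(0, 2): E3/G4 m3 -> C3/G3 P5 similar
  -> R2 @ bar 1 tick 0 v(2, 3): G4/B4 M3 -> G3/D4 P5 similar
  -> R3 @ bar 1 tick 0 v(1, 2): C4 above G3
  -> R4 @ bar 1 tick 0 v(0, 3): C3/D4 M2 untreated
  -> R3 @ bar 1 tick 1 v(1, 2): C4 above G3
  -> R3 @ bar 1 tick 2 v(1, 2): C4 above G3
  -> R3 @ bar 1 tick 3 v(1, 2): C4 above G3
  -> R1 @ bar 2 tick 0 v(0, 1): C3/C4 P8 -> B2/B3 P8 similar
  -> R4 @ bar 2 tick 0 v(0, 3): B2/C4 m2 untreated
  -> R2 @ bar 3 tick 0 v(0, 2): B2/B3 P8 -> A2/E3 P5 similar
  -> R4 @ bar 3 tick 0 v(0, 1): A2/D3 P4 untreated
  -> R4 @ bar 3 tick 0 v(0, 3): A2/G3 m7 untreated
  -> R4 @ bar 4 tick 0 v(0, 2): B2/F3 TT untreated
  -> R4 @ bar 4 tick 0 v(0, 3): B2/A3 m7 untreated
  -> R1 @ bar 6 tick 0 v(0, 2): A2/A3 P8 -> F3/F4 P8 similar
  -> R2 @ bar 6 tick 0 v(1, 3): E3/C4 m6 -> D4/A4 P5 similar
  -> R7 @ bar 6 tick 0 v(1,): E3->D4 leap 10st
  -> R8 @ bar 6 tick 0 v(0, 2): penult P8 not 3rd/6th
  -> R1 @ bar 7 tick 0 v(1, 3): D4/A4 P5 -> E4/B4 P5 similar
  -> R6 @ bar 7 tick 3 v(0, 2): closes on m3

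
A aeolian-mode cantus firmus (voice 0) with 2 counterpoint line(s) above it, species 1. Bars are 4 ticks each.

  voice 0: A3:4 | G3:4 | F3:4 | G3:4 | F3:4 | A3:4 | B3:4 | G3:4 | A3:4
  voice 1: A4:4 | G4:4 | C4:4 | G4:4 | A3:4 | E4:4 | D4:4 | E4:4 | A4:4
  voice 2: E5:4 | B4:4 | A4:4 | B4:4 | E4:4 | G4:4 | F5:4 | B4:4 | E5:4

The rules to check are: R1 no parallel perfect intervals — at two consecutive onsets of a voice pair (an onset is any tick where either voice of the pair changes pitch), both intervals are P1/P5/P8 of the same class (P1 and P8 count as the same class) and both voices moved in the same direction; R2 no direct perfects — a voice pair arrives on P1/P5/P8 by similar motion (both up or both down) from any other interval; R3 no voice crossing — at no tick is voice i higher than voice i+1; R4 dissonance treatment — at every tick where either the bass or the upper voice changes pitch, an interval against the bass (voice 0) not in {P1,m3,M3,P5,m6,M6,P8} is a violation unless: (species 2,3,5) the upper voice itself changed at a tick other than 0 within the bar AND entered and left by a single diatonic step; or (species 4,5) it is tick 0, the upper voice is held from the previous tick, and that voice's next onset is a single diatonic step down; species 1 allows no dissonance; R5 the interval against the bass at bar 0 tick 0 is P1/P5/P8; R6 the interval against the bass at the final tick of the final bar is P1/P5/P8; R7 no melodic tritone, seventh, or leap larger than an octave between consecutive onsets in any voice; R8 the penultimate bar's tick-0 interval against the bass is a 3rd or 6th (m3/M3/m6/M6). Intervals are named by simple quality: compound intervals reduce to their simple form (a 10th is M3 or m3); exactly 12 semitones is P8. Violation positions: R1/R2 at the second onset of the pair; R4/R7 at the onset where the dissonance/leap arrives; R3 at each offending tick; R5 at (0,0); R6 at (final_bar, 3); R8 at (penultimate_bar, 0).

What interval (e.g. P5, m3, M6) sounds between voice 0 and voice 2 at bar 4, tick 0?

voice 0=F3 voice 2=E4 -> M7

M7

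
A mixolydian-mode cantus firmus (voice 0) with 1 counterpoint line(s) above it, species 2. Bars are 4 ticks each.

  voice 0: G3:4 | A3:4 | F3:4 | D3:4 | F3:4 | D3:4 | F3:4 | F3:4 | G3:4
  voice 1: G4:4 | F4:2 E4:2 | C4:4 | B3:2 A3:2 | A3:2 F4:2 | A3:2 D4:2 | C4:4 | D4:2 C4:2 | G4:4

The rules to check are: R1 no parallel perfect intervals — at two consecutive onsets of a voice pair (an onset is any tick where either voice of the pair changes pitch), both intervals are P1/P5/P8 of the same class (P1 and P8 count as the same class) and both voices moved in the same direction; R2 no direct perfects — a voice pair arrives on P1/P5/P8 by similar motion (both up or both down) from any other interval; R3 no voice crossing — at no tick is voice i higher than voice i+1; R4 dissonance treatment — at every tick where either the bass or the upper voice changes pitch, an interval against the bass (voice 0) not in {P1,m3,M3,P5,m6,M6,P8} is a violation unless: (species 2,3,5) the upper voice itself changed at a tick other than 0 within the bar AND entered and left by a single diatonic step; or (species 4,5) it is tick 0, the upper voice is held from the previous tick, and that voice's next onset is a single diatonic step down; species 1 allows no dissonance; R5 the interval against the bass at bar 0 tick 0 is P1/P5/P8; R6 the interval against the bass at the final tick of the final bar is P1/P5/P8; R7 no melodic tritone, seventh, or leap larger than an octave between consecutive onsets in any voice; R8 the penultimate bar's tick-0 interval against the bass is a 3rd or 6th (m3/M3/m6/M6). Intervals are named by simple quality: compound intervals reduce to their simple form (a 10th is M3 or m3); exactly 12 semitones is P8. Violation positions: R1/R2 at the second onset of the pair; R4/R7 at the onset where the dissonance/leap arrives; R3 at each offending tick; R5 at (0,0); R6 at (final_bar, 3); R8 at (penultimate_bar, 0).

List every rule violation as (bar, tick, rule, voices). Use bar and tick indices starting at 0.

(2, 0, R1, (0, 1))
(5, 0, R2, (0, 1))
(8, 0, R2, (0, 1))

bar 0: v0=G3 v1=G4 downbeat P8
bar 1: v0=A3 v1=F4 downbeat m6
bar 2: v0=F3 v1=C4 downbeat P5
bar 3: v0=D3 v1=B3 downbeat M6
bar 4: v0=F3 v1=A3 downbeat M3
bar 5: v0=D3 v1=A3 downbeat P5
bar 6: v0=F3 v1=C4 downbeat P5
bar 7: v0=F3 v1=D4 downbeat M6
bar 8: v0=G3 v1=G4 downbeat P8
  -> R1 @ bar 2 tick 0 v(0, 1): A3/E4 P5 -> F3/C4 P5 similar
  -> R2 @ bar 5 tick 0 v(0, 1): F3/F4 P8 -> D3/A3 P5 similar
  -> R2 @ bar 8 tick 0 v(0, 1): F3/C4 P5 -> G3/G4 P8 similar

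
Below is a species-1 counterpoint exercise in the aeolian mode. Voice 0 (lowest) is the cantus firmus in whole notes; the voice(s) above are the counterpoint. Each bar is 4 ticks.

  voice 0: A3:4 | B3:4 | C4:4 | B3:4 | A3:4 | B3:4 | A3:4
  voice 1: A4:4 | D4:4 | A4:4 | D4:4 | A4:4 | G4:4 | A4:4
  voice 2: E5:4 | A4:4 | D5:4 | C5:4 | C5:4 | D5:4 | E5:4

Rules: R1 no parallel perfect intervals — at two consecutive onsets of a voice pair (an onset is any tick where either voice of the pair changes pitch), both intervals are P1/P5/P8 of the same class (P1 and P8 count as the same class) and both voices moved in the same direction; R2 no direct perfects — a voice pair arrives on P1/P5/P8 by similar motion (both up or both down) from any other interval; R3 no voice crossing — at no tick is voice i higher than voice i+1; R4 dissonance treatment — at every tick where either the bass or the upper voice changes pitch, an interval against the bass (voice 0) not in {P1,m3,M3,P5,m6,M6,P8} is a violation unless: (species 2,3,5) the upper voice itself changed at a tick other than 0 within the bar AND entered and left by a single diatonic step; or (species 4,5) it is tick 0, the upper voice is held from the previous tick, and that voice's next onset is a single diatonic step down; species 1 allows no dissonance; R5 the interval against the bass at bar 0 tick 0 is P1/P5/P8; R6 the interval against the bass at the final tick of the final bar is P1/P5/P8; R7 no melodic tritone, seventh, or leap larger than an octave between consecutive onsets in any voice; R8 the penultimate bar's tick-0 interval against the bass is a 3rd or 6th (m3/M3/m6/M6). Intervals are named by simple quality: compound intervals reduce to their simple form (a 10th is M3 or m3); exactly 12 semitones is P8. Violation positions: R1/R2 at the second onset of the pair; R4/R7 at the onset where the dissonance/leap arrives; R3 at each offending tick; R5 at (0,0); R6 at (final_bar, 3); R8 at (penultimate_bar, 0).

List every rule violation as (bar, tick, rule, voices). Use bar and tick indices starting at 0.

bar 0: v0=A3 v1=A4 v2=E5 downbeat P5
bar 1: v0=B3 v1=D4 v2=A4 downbeat m7
bar 2: v0=C4 v1=A4 v2=D5 downbeat M2
bar 3: v0=B3 v1=D4 v2=C5 downbeat m2
bar 4: v0=A3 v1=A4 v2=C5 downbeat m3
bar 5: v0=B3 v1=G4 v2=D5 downbeat m3
bar 6: v0=A3 v1=A4 v2=E5 downbeat P5
  -> R1 @ bar 1 tick 0 v(1, 2): A4/E5 P5 -> D4/A4 P5 similar
  -> R4 @ bar 1 tick 0 v(0, 2): B3/A4 m7 untreated
  -> R4 @ bar 2 tick 0 v(0, 2): C4/D5 M2 untreated
  -> R4 @ bar 3 tick 0 v(0, 2): B3/C5 m2 untreated
  -> R1 @ bar 6 tick 0 v(1, 2): G4/D5 P5 -> A4/E5 P5 similar

(1, 0, R1, (1, 2))
(1, 0, R4, (0, 2))
(2, 0, R4, (0, 2))
(3, 0, R4, (0, 2))
(6, 0, R1, (1, 2))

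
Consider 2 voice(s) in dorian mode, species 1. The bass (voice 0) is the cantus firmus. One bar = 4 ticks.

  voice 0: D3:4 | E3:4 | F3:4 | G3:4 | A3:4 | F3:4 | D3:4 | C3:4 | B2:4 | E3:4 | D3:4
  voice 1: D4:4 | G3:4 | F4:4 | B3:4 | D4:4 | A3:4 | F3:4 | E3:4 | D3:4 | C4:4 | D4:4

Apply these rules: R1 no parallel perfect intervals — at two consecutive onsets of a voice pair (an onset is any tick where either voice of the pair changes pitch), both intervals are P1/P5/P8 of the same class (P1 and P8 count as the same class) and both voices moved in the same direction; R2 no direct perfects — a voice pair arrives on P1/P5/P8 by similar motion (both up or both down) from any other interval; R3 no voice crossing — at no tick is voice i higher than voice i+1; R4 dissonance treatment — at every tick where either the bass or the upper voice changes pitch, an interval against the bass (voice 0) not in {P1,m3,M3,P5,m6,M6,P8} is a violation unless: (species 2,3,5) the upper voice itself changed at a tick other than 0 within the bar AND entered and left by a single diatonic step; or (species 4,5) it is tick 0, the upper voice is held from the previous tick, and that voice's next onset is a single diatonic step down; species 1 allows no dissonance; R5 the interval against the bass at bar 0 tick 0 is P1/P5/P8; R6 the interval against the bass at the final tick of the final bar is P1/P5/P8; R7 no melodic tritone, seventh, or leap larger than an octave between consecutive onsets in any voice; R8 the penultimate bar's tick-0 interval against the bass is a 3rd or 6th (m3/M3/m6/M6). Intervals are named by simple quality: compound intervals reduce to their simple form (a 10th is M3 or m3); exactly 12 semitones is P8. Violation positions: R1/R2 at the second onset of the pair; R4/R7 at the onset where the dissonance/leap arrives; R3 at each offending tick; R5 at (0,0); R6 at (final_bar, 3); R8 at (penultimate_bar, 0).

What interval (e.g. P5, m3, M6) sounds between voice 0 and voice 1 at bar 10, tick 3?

P8

voice 0=D3 voice 1=D4 -> P8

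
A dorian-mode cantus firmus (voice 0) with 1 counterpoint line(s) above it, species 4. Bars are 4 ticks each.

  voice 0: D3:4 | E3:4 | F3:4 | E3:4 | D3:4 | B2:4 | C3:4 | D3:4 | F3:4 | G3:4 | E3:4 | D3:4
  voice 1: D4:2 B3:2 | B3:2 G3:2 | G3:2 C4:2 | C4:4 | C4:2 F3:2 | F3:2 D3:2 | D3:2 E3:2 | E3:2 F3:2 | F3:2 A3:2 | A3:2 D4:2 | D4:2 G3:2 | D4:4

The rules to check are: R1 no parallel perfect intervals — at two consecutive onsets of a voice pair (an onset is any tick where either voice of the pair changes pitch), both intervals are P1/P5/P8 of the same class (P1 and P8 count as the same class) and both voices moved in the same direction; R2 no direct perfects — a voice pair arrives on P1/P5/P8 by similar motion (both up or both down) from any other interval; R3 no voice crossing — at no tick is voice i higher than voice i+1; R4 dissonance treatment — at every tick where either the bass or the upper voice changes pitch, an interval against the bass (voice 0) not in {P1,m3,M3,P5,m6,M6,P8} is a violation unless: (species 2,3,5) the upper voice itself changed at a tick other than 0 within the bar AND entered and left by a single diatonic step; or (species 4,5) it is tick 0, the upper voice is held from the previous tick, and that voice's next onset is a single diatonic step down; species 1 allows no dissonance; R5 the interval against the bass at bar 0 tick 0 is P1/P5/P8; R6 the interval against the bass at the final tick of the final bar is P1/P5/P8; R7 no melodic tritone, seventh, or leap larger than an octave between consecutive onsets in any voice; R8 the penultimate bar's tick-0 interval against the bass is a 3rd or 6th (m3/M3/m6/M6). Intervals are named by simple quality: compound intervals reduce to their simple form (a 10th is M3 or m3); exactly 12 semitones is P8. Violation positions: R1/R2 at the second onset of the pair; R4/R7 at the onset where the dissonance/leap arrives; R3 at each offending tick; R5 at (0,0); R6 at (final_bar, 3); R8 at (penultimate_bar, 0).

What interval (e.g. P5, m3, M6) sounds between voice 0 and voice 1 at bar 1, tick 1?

voice 0=E3 voice 1=B3 -> P5

P5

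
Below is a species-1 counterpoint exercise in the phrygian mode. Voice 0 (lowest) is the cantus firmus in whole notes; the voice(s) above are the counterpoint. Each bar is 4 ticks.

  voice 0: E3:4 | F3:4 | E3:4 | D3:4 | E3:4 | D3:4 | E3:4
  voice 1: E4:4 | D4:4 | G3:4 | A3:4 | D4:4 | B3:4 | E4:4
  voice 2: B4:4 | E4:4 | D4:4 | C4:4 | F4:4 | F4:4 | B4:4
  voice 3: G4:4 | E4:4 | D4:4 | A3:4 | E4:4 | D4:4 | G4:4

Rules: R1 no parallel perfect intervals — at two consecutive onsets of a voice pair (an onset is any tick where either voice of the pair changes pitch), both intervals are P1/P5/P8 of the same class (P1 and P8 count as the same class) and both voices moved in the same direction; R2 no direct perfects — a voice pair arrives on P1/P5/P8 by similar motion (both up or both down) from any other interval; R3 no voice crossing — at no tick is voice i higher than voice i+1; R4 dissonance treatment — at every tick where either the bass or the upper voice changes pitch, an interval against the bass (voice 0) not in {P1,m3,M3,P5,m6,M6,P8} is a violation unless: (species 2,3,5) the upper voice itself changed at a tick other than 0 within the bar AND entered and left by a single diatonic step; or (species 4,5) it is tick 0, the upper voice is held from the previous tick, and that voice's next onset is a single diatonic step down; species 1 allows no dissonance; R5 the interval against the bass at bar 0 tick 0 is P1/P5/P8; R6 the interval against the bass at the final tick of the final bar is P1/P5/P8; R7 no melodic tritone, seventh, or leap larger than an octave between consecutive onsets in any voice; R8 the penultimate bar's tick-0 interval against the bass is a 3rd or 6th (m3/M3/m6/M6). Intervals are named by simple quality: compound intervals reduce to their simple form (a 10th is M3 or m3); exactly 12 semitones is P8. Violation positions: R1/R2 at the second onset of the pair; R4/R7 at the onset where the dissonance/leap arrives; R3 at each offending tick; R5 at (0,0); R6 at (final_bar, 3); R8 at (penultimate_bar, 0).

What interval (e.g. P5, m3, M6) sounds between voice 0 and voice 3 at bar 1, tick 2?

voice 0=F3 voice 3=E4 -> M7

M7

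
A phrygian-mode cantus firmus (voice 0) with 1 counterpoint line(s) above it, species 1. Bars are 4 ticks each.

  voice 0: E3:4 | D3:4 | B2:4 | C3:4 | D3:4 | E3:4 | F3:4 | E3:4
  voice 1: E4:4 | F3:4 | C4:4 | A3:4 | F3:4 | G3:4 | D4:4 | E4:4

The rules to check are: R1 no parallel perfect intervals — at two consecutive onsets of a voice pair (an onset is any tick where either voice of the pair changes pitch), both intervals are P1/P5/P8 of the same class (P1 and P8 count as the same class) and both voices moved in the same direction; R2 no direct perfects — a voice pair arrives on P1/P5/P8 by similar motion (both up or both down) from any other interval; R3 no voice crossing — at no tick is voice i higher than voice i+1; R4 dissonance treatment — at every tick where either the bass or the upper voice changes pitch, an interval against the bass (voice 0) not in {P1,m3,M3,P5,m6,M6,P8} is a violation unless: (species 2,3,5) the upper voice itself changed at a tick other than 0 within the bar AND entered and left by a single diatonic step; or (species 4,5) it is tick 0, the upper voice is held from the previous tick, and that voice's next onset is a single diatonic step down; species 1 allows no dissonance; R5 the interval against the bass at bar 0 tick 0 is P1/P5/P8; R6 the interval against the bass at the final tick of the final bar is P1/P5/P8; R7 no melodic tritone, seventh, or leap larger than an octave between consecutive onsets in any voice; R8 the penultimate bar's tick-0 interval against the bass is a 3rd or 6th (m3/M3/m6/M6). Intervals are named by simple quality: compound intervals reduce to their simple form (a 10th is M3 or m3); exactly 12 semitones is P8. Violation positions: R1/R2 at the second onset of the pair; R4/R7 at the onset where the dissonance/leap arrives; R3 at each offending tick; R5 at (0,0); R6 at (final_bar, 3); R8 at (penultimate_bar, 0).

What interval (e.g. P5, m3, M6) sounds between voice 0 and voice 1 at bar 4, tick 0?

m3

voice 0=D3 voice 1=F3 -> m3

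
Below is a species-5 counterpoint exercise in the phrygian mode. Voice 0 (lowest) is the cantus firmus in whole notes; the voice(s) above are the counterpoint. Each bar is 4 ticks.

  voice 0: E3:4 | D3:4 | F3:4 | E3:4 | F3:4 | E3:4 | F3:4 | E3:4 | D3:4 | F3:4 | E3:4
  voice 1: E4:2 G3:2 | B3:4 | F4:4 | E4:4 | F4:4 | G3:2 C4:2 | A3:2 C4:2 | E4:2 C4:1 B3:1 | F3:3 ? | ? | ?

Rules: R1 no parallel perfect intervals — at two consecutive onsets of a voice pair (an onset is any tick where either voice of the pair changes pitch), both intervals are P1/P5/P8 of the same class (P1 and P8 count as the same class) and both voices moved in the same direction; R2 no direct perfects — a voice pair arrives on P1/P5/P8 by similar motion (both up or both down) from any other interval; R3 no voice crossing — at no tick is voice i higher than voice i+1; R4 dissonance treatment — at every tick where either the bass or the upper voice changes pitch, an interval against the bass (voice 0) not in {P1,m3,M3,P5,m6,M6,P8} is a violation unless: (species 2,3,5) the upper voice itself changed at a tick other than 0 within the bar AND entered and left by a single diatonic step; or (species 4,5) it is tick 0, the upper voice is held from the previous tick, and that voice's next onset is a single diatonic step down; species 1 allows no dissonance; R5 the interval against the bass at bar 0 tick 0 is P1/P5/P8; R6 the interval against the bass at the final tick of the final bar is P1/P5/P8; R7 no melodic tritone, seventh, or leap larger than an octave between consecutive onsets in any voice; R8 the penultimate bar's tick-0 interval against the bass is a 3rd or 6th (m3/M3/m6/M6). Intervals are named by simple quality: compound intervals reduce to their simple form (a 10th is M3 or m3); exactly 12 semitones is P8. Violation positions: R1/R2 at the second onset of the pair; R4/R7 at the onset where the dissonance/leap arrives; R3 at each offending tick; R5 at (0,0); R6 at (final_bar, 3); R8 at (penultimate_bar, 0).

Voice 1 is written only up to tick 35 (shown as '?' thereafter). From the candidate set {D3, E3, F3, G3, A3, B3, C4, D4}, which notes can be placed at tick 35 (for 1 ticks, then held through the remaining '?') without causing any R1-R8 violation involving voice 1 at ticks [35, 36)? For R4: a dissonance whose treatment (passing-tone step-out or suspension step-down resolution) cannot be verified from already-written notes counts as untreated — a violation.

{A3, D3, D4, F3}

D3: legal
E3: violates R4
F3: legal
G3: violates R4
A3: legal
B3: violates R7
C4: violates R4
D4: legal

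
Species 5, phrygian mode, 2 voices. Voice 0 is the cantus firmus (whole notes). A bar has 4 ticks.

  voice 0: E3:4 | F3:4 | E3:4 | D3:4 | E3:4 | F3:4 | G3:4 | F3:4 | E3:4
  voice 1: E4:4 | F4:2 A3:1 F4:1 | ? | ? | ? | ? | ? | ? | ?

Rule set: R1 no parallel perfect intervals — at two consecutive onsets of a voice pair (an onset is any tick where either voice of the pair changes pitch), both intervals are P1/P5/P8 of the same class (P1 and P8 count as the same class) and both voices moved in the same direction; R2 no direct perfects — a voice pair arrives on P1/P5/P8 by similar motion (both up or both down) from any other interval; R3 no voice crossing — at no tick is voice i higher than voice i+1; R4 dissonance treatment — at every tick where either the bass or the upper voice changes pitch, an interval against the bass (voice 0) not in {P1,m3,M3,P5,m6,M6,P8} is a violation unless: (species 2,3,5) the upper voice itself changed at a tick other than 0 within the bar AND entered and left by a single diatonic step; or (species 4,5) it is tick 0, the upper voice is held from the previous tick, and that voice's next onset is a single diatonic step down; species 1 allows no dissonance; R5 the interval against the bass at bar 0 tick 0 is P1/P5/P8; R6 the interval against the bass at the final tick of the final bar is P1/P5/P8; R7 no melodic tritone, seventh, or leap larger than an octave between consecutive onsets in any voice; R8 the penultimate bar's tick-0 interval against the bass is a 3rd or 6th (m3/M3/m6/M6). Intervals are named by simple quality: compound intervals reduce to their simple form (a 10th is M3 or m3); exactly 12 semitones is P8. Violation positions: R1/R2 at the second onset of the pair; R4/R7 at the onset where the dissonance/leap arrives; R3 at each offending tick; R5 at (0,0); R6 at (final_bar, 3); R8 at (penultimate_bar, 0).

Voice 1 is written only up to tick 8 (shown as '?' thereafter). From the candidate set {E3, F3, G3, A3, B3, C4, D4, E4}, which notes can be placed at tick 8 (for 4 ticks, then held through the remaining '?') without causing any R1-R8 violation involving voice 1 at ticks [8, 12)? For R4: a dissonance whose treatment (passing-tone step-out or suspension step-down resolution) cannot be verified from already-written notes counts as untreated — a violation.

{C4}

E3: violates R1,R7
F3: violates R4
G3: violates R7
A3: violates R4
B3: violates R2,R7
C4: legal
D4: violates R4
E4: violates R1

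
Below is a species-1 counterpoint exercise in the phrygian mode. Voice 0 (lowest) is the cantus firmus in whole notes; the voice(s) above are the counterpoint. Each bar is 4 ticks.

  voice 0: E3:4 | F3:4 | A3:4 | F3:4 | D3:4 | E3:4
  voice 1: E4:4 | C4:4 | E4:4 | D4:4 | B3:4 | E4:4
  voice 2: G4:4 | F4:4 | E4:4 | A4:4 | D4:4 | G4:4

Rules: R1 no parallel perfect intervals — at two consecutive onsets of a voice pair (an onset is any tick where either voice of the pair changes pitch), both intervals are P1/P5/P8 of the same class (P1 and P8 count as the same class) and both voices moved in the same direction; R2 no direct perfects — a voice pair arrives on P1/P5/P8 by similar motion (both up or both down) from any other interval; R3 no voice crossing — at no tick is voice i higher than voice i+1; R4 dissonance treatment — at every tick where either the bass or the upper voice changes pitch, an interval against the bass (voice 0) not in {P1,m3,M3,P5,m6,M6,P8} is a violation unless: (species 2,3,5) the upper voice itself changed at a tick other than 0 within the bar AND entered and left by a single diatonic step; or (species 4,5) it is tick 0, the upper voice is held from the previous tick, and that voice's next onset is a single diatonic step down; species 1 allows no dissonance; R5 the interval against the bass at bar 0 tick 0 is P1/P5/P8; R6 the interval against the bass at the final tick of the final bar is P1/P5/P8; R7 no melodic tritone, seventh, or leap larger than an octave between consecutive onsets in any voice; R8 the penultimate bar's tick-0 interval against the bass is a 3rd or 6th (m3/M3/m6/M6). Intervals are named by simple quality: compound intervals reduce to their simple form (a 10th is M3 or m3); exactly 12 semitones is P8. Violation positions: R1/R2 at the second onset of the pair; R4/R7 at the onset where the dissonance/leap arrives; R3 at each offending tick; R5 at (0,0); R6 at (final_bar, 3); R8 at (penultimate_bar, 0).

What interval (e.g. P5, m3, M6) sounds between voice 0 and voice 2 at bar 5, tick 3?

m3

voice 0=E3 voice 2=G4 -> m3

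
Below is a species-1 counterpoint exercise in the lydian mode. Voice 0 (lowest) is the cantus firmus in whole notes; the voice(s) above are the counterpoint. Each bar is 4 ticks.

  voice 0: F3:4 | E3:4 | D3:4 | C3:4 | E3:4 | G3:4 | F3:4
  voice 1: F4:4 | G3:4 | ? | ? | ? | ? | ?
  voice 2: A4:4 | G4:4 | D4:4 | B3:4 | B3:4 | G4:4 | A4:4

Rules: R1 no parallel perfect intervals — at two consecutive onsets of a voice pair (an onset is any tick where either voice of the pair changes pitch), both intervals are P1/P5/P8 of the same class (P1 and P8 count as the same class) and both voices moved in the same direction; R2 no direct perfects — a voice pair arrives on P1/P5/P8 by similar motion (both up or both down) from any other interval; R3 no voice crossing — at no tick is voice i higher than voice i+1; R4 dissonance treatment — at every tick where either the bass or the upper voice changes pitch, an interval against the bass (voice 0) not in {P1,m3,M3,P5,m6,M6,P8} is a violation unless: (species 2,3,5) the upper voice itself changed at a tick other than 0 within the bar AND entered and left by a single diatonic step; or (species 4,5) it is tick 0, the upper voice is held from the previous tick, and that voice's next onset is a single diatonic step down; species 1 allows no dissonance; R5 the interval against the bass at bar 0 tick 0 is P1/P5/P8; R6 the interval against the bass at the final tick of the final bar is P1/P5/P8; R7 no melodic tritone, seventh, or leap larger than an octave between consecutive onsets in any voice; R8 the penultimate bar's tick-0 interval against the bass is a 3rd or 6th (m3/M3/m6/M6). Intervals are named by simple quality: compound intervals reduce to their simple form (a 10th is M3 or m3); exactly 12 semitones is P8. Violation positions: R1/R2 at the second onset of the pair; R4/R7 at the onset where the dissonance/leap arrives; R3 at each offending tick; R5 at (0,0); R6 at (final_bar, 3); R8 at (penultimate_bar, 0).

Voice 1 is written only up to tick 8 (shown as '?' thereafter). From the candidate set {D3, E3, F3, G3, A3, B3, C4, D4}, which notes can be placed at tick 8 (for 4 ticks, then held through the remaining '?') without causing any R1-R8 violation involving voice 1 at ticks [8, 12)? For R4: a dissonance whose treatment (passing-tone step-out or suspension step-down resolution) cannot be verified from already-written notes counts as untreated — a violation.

{A3, B3, D4, F3}

D3: violates R1,R2
E3: violates R4
F3: legal
G3: violates R4
A3: legal
B3: legal
C4: violates R4
D4: legal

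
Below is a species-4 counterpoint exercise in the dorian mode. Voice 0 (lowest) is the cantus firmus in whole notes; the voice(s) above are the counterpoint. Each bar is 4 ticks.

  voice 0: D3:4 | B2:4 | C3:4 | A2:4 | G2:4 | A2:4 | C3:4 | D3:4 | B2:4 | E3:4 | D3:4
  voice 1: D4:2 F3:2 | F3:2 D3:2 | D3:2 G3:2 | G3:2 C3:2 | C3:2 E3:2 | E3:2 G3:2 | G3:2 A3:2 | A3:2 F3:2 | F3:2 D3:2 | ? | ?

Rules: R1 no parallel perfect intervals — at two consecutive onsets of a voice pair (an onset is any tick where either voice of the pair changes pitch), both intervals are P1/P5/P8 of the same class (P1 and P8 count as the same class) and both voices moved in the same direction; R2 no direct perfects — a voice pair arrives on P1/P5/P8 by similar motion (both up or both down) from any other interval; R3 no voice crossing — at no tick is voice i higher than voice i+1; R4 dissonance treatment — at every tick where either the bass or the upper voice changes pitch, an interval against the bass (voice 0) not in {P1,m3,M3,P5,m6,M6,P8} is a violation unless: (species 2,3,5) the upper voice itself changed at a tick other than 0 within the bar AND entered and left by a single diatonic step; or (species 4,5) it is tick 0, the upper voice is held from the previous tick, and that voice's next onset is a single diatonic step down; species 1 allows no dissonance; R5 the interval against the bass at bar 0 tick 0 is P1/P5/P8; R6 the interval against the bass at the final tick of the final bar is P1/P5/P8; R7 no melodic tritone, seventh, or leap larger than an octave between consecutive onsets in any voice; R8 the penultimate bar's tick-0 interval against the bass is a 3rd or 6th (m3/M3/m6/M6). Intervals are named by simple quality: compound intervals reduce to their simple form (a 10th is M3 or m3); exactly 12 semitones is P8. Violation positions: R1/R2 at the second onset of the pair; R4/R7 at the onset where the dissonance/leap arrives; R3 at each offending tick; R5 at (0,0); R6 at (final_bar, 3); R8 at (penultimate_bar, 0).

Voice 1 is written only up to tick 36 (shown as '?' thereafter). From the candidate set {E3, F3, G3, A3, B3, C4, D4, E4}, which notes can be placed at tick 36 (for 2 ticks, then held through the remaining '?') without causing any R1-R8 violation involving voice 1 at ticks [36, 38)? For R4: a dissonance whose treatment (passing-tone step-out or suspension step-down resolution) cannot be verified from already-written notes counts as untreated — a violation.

E3: violates R2,R8
F3: violates R4,R8
G3: legal
A3: violates R4,R8
B3: violates R2,R8
C4: violates R7
D4: violates R4,R8
E4: violates R2,R7,R8

{G3}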